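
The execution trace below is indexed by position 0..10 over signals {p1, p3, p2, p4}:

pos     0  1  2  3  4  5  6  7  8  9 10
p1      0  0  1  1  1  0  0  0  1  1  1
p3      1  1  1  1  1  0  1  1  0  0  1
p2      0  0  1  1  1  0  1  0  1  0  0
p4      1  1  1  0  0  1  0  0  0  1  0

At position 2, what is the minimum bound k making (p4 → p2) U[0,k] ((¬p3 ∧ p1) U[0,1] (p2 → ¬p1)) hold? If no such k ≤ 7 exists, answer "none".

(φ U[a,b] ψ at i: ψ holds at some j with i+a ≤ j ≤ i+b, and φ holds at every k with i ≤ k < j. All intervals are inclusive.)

3

Need earliest j ≥ 2 with ((¬p3 ∧ p1) U[0,1] (p2 → ¬p1)), and (p4 → p2) at every k in [2,j-1].
  j=2: rhs fails.
  j=3: rhs fails.
  j=4: rhs fails.
  j=5: rhs holds; lhs holds on [2,4]. k = 3.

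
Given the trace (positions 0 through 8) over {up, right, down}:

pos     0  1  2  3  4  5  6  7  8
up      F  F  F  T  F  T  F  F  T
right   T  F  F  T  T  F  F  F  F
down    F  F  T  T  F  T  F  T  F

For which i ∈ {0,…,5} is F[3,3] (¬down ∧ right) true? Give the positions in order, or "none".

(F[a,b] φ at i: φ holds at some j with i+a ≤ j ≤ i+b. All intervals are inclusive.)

1

Evaluate at each i in [0,5]:
  i=0: ✗ (none in [3,3])
  i=1: ✓ (witness j=4)
  i=2: ✗ (none in [5,5])
  i=3: ✗ (none in [6,6])
  i=4: ✗ (none in [7,7])
  i=5: ✗ (none in [8,8])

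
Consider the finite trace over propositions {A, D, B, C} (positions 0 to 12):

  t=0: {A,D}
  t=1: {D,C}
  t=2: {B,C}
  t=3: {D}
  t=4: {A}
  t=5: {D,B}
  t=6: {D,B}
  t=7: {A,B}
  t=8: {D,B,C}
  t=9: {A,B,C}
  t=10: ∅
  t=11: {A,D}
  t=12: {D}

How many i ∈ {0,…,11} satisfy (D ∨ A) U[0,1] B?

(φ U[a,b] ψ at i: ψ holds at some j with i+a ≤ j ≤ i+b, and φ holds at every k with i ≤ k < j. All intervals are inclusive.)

8

Evaluate at each i in [0,11]:
  i=0: ✗ (no rhs in [0,1])
  i=1: ✓ (rhs at j=2; lhs holds on [1,1])
  i=2: ✓ (rhs at j=2)
  i=3: ✗ (no rhs in [3,4])
  i=4: ✓ (rhs at j=5; lhs holds on [4,4])
  i=5: ✓ (rhs at j=5)
  i=6: ✓ (rhs at j=6)
  i=7: ✓ (rhs at j=7)
  i=8: ✓ (rhs at j=8)
  i=9: ✓ (rhs at j=9)
  i=10: ✗ (no rhs in [10,11])
  i=11: ✗ (no rhs in [11,12])
Positions where it holds: {1, 2, 4, 5, 6, 7, 8, 9} → 8.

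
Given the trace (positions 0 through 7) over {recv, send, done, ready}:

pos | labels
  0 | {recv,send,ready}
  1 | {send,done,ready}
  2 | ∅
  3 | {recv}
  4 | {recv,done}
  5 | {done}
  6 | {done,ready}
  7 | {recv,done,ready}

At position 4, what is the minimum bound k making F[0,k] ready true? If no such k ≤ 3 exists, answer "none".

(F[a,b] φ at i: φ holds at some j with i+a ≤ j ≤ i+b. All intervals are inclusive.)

Scan j = 4,5,… for ready:
  j=4: fails
  j=5: fails
  j=6: holds
First hit at j=6, so smallest k = 6-4 = 2.

2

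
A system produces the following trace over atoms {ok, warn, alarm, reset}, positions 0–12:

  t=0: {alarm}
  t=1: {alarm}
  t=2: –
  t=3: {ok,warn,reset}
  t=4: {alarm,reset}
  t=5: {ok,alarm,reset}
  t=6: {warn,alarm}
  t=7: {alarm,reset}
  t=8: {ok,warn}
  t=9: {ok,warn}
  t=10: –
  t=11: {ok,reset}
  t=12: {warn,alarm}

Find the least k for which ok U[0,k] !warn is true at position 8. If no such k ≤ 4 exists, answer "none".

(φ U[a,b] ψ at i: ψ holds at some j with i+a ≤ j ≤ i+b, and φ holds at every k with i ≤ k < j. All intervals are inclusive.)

2

Need earliest j ≥ 8 with !warn, and ok at every k in [8,j-1].
  j=8: rhs fails.
  j=9: rhs fails.
  j=10: rhs holds; lhs holds on [8,9]. k = 2.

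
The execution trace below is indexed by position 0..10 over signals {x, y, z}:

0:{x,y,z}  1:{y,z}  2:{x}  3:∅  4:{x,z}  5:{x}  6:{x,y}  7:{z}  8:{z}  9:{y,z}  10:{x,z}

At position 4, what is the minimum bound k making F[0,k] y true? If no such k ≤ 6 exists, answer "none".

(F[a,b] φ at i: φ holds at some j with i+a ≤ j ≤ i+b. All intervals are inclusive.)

Scan j = 4,5,… for y:
  j=4: fails
  j=5: fails
  j=6: holds
First hit at j=6, so smallest k = 6-4 = 2.

2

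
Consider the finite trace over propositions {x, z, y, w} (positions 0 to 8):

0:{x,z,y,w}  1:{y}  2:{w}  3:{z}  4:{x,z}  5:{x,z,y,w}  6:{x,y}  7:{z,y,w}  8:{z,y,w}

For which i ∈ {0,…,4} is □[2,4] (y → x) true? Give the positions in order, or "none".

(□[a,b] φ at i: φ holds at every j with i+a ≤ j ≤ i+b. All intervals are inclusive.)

Evaluate at each i in [0,4]:
  i=0: ✓ (all of [2,4])
  i=1: ✓ (all of [3,5])
  i=2: ✓ (all of [4,6])
  i=3: ✗ (fails at j=7)
  i=4: ✗ (fails at j=7)

0, 1, 2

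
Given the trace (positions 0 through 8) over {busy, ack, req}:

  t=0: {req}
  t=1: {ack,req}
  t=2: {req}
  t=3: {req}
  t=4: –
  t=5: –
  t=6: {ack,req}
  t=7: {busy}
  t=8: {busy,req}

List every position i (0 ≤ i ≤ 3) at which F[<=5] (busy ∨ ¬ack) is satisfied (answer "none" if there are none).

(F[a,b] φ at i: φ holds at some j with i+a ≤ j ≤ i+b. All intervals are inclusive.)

Evaluate at each i in [0,3]:
  i=0: ✓ (witness j=0)
  i=1: ✓ (witness j=2)
  i=2: ✓ (witness j=2)
  i=3: ✓ (witness j=3)

0, 1, 2, 3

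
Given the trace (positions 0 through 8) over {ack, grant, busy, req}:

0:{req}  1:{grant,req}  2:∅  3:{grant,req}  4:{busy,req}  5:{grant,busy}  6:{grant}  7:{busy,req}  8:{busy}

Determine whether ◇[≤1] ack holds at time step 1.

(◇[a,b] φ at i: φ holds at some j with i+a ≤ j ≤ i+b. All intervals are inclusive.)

False

Check ack at each j in [1,2]:
  j=1: false
  j=2: false
No position in the window satisfies it → formula fails.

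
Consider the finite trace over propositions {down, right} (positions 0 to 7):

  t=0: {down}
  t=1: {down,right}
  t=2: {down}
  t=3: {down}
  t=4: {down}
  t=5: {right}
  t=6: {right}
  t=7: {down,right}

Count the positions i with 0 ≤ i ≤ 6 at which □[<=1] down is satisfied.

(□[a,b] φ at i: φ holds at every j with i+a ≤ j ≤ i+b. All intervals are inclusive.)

4

Evaluate at each i in [0,6]:
  i=0: ✓ (all of [0,1])
  i=1: ✓ (all of [1,2])
  i=2: ✓ (all of [2,3])
  i=3: ✓ (all of [3,4])
  i=4: ✗ (fails at j=5)
  i=5: ✗ (fails at j=5)
  i=6: ✗ (fails at j=6)
Positions where it holds: {0, 1, 2, 3} → 4.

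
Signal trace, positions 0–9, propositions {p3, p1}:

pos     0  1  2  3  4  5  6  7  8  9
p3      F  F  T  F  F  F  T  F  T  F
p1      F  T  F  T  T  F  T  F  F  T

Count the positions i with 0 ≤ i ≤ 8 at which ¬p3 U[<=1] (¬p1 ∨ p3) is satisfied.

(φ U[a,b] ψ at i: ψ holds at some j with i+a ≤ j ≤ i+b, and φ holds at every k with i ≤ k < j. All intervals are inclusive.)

8

Evaluate at each i in [0,8]:
  i=0: ✓ (rhs at j=0)
  i=1: ✓ (rhs at j=2; lhs holds on [1,1])
  i=2: ✓ (rhs at j=2)
  i=3: ✗ (no rhs in [3,4])
  i=4: ✓ (rhs at j=5; lhs holds on [4,4])
  i=5: ✓ (rhs at j=5)
  i=6: ✓ (rhs at j=6)
  i=7: ✓ (rhs at j=7)
  i=8: ✓ (rhs at j=8)
Positions where it holds: {0, 1, 2, 4, 5, 6, 7, 8} → 8.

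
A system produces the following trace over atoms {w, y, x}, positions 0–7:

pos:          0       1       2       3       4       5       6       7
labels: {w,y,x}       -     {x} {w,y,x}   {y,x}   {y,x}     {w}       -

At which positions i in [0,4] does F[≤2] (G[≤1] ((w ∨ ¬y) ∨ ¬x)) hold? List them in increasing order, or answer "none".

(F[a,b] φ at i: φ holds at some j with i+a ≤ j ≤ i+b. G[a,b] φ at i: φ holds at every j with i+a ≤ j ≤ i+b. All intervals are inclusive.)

Evaluate at each i in [0,4]:
  i=0: ✓ (witness j=0)
  i=1: ✓ (witness j=1)
  i=2: ✓ (witness j=2)
  i=3: ✗ (none in [3,5])
  i=4: ✓ (witness j=6)

0, 1, 2, 4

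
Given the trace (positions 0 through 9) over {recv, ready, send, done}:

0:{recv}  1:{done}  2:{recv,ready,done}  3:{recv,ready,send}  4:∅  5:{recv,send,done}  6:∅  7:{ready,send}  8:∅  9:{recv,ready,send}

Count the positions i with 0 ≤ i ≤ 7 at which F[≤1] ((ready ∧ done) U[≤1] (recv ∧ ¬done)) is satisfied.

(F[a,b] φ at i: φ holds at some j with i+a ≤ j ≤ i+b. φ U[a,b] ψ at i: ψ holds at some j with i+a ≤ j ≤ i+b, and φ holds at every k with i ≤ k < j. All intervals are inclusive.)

Evaluate at each i in [0,7]:
  i=0: ✓ (witness j=0)
  i=1: ✓ (witness j=2)
  i=2: ✓ (witness j=2)
  i=3: ✓ (witness j=3)
  i=4: ✗ (none in [4,5])
  i=5: ✗ (none in [5,6])
  i=6: ✗ (none in [6,7])
  i=7: ✗ (none in [7,8])
Positions where it holds: {0, 1, 2, 3} → 4.

4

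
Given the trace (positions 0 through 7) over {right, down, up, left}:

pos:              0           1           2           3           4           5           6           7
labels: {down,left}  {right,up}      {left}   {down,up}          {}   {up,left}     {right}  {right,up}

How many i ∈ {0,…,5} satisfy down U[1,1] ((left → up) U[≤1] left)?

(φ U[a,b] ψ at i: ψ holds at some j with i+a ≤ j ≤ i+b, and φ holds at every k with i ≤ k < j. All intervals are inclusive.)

2

Evaluate at each i in [0,5]:
  i=0: ✓ (rhs at j=1; lhs holds on [0,0])
  i=1: ✗ (lhs fails at k=1 before rhs at j=2)
  i=2: ✗ (no rhs in [3,3])
  i=3: ✓ (rhs at j=4; lhs holds on [3,3])
  i=4: ✗ (lhs fails at k=4 before rhs at j=5)
  i=5: ✗ (no rhs in [6,6])
Positions where it holds: {0, 3} → 2.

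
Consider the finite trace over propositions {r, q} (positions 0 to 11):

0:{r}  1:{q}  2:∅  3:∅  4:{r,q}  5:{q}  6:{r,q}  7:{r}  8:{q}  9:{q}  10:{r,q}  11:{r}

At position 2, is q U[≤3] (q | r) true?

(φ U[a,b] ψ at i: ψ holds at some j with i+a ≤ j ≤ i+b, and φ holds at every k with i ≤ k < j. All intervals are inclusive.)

Does not hold

Need some j in [2,5] with (q | r), and q at every k in [2,j-1].
  j=2: (q | r) false.
  j=3: (q | r) false.
  j=4: (q | r) holds, but q fails at k=2 → not this j.
  j=5: (q | r) holds, but q fails at k=2 → not this j.
No j in the window works → until fails.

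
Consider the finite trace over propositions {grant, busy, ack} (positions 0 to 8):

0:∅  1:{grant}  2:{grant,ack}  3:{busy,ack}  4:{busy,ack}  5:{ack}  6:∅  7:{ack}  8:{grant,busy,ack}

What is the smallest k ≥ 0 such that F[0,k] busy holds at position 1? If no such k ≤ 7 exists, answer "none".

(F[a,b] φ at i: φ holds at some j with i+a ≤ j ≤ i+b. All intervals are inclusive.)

2

Scan j = 1,2,… for busy:
  j=1: fails
  j=2: fails
  j=3: holds
First hit at j=3, so smallest k = 3-1 = 2.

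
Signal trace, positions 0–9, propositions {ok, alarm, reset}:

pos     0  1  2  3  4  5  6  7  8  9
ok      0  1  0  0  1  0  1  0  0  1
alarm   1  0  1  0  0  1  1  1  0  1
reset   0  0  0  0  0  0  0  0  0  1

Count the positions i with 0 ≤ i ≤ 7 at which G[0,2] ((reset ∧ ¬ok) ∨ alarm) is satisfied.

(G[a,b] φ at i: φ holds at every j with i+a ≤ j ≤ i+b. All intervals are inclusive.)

1

Evaluate at each i in [0,7]:
  i=0: ✗ (fails at j=1)
  i=1: ✗ (fails at j=1)
  i=2: ✗ (fails at j=3)
  i=3: ✗ (fails at j=3)
  i=4: ✗ (fails at j=4)
  i=5: ✓ (all of [5,7])
  i=6: ✗ (fails at j=8)
  i=7: ✗ (fails at j=8)
Positions where it holds: {5} → 1.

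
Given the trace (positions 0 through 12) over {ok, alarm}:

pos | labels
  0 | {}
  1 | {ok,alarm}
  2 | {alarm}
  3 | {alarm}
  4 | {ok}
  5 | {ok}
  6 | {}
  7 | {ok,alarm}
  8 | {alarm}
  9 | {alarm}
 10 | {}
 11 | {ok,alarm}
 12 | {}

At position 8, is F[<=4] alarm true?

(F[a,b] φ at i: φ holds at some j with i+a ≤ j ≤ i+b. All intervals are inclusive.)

Yes

Check alarm at each j in [8,12]:
  j=8: true
  j=9: true
  j=10: false
  j=11: true
  j=12: false
Found at j=8 → formula holds.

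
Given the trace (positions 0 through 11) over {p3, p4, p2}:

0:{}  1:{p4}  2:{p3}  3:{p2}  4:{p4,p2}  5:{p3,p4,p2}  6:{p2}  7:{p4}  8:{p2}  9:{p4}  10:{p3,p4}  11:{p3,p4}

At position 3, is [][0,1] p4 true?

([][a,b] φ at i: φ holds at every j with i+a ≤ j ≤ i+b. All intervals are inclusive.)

No

Check p4 at every j in [3,4]:
  j=3: false
  j=4: true
Fails at j=3 → formula fails.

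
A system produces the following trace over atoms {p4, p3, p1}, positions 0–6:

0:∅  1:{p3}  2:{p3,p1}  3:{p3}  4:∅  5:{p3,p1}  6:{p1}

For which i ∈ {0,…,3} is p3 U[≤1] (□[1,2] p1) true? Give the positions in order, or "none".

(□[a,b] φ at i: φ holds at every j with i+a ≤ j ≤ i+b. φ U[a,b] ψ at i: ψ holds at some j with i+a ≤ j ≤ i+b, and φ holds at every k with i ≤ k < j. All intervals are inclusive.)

3

Evaluate at each i in [0,3]:
  i=0: ✗ (no rhs in [0,1])
  i=1: ✗ (no rhs in [1,2])
  i=2: ✗ (no rhs in [2,3])
  i=3: ✓ (rhs at j=4; lhs holds on [3,3])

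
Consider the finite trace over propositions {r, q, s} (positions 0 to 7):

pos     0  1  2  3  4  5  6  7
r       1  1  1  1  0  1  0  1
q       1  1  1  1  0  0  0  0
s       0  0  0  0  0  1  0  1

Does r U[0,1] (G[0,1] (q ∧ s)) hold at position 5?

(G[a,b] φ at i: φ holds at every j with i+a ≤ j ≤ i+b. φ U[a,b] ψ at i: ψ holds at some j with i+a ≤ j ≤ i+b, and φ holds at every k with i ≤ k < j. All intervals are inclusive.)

Need some j in [5,6] with G[0,1] (q ∧ s), and r at every k in [5,j-1].
  j=5: G[0,1] (q ∧ s) — fails at 5.
  j=6: G[0,1] (q ∧ s) — fails at 6.
No j in the window works → until fails.

False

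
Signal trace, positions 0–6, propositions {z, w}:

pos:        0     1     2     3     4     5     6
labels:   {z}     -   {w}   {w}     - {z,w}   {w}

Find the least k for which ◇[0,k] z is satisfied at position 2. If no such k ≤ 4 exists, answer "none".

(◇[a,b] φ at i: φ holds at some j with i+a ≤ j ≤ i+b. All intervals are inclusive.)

3

Scan j = 2,3,… for z:
  j=2: fails
  j=3: fails
  j=4: fails
  j=5: holds
First hit at j=5, so smallest k = 5-2 = 3.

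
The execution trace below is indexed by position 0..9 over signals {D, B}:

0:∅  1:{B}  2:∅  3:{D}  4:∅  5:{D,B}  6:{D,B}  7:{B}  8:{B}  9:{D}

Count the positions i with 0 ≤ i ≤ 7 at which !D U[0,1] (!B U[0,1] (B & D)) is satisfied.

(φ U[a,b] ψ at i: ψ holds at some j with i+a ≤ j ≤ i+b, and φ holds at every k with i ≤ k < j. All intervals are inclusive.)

3

Evaluate at each i in [0,7]:
  i=0: ✗ (no rhs in [0,1])
  i=1: ✗ (no rhs in [1,2])
  i=2: ✗ (no rhs in [2,3])
  i=3: ✗ (lhs fails at k=3 before rhs at j=4)
  i=4: ✓ (rhs at j=4)
  i=5: ✓ (rhs at j=5)
  i=6: ✓ (rhs at j=6)
  i=7: ✗ (no rhs in [7,8])
Positions where it holds: {4, 5, 6} → 3.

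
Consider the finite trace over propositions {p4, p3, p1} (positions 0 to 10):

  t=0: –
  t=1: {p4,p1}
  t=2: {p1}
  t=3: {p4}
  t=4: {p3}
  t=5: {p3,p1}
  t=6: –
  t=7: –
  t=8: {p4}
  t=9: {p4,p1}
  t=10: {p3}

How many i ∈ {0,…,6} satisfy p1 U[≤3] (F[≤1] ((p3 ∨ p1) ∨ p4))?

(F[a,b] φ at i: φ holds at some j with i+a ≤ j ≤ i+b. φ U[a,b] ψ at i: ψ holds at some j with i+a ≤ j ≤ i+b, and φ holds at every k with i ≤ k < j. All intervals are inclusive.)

Evaluate at each i in [0,6]:
  i=0: ✓ (rhs at j=0)
  i=1: ✓ (rhs at j=1)
  i=2: ✓ (rhs at j=2)
  i=3: ✓ (rhs at j=3)
  i=4: ✓ (rhs at j=4)
  i=5: ✓ (rhs at j=5)
  i=6: ✗ (lhs fails at k=6 before rhs at j=7)
Positions where it holds: {0, 1, 2, 3, 4, 5} → 6.

6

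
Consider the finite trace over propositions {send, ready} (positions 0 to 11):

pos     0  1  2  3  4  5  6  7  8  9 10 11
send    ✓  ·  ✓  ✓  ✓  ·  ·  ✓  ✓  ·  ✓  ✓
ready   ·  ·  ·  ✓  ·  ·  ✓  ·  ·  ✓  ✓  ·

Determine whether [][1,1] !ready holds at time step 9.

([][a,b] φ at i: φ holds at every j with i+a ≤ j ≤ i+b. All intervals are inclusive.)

False

Check !ready at every j in [10,10]:
  j=10: false
Fails at j=10 → formula fails.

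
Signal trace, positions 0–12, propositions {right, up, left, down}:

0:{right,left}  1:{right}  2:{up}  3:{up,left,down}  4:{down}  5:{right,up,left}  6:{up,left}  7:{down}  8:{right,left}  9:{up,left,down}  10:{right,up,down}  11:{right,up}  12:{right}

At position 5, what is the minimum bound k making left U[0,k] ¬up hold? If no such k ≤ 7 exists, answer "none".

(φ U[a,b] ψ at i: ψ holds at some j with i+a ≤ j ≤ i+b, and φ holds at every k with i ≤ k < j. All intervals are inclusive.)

2

Need earliest j ≥ 5 with ¬up, and left at every k in [5,j-1].
  j=5: rhs fails.
  j=6: rhs fails.
  j=7: rhs holds; lhs holds on [5,6]. k = 2.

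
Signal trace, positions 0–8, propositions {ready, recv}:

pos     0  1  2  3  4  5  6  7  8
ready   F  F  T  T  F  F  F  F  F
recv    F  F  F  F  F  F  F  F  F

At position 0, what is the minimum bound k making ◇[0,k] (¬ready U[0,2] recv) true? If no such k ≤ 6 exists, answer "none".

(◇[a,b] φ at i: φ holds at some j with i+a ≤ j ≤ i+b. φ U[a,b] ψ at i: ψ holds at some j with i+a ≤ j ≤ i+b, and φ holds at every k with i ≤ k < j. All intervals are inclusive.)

none

Scan j = 0,1,… for (¬ready U[0,2] recv):
  j=0: fails
  j=1: fails
  j=2: fails
  j=3: fails
  j=4: fails
  j=5: fails
  j=6: fails
No j in [0,6] satisfies it → none.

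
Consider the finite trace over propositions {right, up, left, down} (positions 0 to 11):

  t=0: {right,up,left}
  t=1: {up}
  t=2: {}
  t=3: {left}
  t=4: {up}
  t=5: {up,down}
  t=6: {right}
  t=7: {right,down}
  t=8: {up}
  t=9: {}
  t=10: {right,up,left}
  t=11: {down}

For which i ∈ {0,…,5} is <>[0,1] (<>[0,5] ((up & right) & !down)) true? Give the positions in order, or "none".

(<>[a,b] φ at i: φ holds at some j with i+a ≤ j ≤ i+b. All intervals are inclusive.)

Evaluate at each i in [0,5]:
  i=0: ✓ (witness j=0)
  i=1: ✗ (none in [1,2])
  i=2: ✗ (none in [2,3])
  i=3: ✗ (none in [3,4])
  i=4: ✓ (witness j=5)
  i=5: ✓ (witness j=5)

0, 4, 5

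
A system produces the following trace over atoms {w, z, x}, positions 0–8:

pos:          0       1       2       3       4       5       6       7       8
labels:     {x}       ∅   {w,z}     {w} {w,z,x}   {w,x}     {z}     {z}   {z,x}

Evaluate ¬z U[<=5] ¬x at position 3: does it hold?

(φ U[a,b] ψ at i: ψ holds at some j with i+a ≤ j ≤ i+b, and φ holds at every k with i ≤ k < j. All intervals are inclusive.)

Need some j in [3,8] with ¬x, and ¬z at every k in [3,j-1].
  j=3: ¬x holds; no prefix to check → satisfied.

True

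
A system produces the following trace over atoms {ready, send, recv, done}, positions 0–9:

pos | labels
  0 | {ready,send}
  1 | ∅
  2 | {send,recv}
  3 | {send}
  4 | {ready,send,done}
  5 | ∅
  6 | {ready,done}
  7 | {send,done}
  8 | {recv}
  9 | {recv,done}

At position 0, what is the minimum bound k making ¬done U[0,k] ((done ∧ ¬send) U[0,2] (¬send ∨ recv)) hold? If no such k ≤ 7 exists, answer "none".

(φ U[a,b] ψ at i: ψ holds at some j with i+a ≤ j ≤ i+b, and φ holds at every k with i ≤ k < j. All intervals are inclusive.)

1

Need earliest j ≥ 0 with ((done ∧ ¬send) U[0,2] (¬send ∨ recv)), and ¬done at every k in [0,j-1].
  j=0: rhs fails.
  j=1: rhs holds; lhs holds on [0,0]. k = 1.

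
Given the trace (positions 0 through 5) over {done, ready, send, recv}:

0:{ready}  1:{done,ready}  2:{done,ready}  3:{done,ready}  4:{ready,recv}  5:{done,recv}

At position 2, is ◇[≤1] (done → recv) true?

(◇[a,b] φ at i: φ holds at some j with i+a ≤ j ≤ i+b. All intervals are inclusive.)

Check (done → recv) at each j in [2,3]:
  j=2: false
  j=3: false
No position in the window satisfies it → formula fails.

False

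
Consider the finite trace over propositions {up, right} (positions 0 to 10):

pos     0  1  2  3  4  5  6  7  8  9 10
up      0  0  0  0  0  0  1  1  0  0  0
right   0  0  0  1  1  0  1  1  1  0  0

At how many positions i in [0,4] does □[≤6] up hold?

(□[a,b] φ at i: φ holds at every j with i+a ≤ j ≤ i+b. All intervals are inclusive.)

0

Evaluate at each i in [0,4]:
  i=0: ✗ (fails at j=0)
  i=1: ✗ (fails at j=1)
  i=2: ✗ (fails at j=2)
  i=3: ✗ (fails at j=3)
  i=4: ✗ (fails at j=4)
Positions where it holds: {} → 0.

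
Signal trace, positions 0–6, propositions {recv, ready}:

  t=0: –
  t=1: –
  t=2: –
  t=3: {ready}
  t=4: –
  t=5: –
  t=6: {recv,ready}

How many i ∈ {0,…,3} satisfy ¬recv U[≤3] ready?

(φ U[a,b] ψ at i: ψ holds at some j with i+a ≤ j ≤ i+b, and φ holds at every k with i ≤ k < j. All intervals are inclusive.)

4

Evaluate at each i in [0,3]:
  i=0: ✓ (rhs at j=3; lhs holds on [0,2])
  i=1: ✓ (rhs at j=3; lhs holds on [1,2])
  i=2: ✓ (rhs at j=3; lhs holds on [2,2])
  i=3: ✓ (rhs at j=3)
Positions where it holds: {0, 1, 2, 3} → 4.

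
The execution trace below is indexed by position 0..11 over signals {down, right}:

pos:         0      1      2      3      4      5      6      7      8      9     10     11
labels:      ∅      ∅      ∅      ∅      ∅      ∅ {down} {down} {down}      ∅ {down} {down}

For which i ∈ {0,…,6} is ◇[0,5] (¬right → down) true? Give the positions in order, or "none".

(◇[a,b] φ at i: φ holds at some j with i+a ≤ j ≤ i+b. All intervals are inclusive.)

1, 2, 3, 4, 5, 6

Evaluate at each i in [0,6]:
  i=0: ✗ (none in [0,5])
  i=1: ✓ (witness j=6)
  i=2: ✓ (witness j=6)
  i=3: ✓ (witness j=6)
  i=4: ✓ (witness j=6)
  i=5: ✓ (witness j=6)
  i=6: ✓ (witness j=6)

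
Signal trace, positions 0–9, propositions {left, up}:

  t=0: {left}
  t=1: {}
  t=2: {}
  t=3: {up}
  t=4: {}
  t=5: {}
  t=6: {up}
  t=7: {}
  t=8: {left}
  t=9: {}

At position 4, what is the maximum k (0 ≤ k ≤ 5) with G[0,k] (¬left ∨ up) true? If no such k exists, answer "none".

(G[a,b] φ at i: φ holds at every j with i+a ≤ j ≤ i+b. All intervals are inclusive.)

3

(¬left ∨ up) must hold from j=4 onward; find where it first fails.
  j=4: holds
  j=5: holds
  j=6: holds
  j=7: holds
  j=8: fails
Holds on [4,7], so largest k = 3.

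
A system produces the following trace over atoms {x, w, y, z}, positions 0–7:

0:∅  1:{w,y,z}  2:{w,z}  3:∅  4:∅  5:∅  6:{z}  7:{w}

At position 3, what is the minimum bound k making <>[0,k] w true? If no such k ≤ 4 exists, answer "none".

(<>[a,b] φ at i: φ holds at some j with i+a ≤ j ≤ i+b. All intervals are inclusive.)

4

Scan j = 3,4,… for w:
  j=3: fails
  j=4: fails
  j=5: fails
  j=6: fails
  j=7: holds
First hit at j=7, so smallest k = 7-3 = 4.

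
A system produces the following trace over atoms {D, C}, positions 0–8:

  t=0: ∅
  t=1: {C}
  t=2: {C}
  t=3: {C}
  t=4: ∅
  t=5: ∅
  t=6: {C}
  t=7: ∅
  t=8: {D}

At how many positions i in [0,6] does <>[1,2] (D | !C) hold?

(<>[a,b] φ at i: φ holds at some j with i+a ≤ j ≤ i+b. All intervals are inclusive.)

5

Evaluate at each i in [0,6]:
  i=0: ✗ (none in [1,2])
  i=1: ✗ (none in [2,3])
  i=2: ✓ (witness j=4)
  i=3: ✓ (witness j=4)
  i=4: ✓ (witness j=5)
  i=5: ✓ (witness j=7)
  i=6: ✓ (witness j=7)
Positions where it holds: {2, 3, 4, 5, 6} → 5.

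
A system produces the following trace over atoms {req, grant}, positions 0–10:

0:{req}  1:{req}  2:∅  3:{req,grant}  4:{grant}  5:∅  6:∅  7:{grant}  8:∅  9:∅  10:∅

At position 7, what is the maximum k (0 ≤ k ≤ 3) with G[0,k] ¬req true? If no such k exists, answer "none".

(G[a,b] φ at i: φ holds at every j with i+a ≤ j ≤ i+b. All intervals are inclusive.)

¬req must hold from j=7 onward; find where it first fails.
  j=7: holds
  j=8: holds
  j=9: holds
  j=10: holds
Holds through j=10; largest k = 3.

3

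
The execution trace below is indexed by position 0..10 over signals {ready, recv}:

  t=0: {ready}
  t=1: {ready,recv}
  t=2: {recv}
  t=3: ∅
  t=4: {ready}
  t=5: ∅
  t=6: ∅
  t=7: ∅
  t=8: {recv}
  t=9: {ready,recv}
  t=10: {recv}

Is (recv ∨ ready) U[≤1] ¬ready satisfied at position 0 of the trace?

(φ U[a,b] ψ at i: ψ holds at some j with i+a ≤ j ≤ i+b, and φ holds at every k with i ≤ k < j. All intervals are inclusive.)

False

Need some j in [0,1] with ¬ready, and (recv ∨ ready) at every k in [0,j-1].
  j=0: ¬ready false.
  j=1: ¬ready false.
No j in the window works → until fails.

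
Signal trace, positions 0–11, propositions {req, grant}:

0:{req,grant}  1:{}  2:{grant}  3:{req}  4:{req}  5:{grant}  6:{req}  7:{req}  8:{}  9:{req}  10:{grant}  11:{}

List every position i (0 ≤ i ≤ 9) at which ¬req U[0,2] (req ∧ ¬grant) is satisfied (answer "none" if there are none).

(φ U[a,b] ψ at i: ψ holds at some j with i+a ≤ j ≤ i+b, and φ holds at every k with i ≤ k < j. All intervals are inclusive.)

1, 2, 3, 4, 5, 6, 7, 8, 9

Evaluate at each i in [0,9]:
  i=0: ✗ (no rhs in [0,2])
  i=1: ✓ (rhs at j=3; lhs holds on [1,2])
  i=2: ✓ (rhs at j=3; lhs holds on [2,2])
  i=3: ✓ (rhs at j=3)
  i=4: ✓ (rhs at j=4)
  i=5: ✓ (rhs at j=6; lhs holds on [5,5])
  i=6: ✓ (rhs at j=6)
  i=7: ✓ (rhs at j=7)
  i=8: ✓ (rhs at j=9; lhs holds on [8,8])
  i=9: ✓ (rhs at j=9)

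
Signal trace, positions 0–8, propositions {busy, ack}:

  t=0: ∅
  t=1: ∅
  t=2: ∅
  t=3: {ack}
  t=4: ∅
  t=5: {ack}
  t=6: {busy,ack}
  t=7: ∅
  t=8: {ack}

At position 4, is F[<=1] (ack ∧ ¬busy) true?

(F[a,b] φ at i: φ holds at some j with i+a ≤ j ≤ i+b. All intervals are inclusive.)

True

Check (ack ∧ ¬busy) at each j in [4,5]:
  j=4: false
  j=5: true
Found at j=5 → formula holds.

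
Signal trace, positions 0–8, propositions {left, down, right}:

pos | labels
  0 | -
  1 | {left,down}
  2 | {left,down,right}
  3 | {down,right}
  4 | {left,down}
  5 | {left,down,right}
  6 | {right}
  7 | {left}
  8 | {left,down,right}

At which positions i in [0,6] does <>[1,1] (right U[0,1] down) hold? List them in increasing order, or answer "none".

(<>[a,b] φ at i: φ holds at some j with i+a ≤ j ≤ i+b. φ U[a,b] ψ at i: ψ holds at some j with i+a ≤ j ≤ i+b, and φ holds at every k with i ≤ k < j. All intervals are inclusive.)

0, 1, 2, 3, 4

Evaluate at each i in [0,6]:
  i=0: ✓ (witness j=1)
  i=1: ✓ (witness j=2)
  i=2: ✓ (witness j=3)
  i=3: ✓ (witness j=4)
  i=4: ✓ (witness j=5)
  i=5: ✗ (none in [6,6])
  i=6: ✗ (none in [7,7])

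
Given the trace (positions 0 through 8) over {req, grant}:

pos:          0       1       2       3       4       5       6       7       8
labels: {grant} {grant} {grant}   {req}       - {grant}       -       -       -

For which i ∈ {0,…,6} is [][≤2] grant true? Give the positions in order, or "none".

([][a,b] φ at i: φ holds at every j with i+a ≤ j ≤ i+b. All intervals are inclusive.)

0

Evaluate at each i in [0,6]:
  i=0: ✓ (all of [0,2])
  i=1: ✗ (fails at j=3)
  i=2: ✗ (fails at j=3)
  i=3: ✗ (fails at j=3)
  i=4: ✗ (fails at j=4)
  i=5: ✗ (fails at j=6)
  i=6: ✗ (fails at j=6)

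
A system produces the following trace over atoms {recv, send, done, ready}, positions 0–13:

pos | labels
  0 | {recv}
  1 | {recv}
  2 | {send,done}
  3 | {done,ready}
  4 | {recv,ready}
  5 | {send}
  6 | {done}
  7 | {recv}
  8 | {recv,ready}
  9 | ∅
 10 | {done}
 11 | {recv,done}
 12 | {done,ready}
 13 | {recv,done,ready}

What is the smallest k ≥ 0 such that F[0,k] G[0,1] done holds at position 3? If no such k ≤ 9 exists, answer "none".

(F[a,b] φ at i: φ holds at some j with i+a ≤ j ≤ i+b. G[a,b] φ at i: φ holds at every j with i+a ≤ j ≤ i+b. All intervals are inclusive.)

Scan j = 3,4,… for G[0,1] done:
  j=3: fails
  j=4: fails
  j=5: fails
  j=6: fails
  j=7: fails
  j=8: fails
  j=9: fails
  j=10: holds
First hit at j=10, so smallest k = 10-3 = 7.

7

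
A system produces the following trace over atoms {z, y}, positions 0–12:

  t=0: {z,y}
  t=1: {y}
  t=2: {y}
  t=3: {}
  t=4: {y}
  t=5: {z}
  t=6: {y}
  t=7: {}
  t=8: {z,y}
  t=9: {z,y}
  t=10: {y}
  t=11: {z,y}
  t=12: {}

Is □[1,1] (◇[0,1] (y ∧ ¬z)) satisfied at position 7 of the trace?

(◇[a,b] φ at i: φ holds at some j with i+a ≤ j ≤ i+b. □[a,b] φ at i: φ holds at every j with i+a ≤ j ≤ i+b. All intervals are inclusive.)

No

Check ◇[0,1] (y ∧ ¬z) at every j in [8,8]:
  j=8: fails (none in [8,9])
Fails at j=8 → formula fails.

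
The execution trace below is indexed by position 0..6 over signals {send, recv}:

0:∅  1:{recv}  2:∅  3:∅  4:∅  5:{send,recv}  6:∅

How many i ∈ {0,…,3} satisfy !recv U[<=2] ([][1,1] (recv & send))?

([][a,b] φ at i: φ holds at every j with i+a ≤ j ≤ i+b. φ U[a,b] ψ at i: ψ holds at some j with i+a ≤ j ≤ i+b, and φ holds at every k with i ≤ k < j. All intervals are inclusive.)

2

Evaluate at each i in [0,3]:
  i=0: ✗ (no rhs in [0,2])
  i=1: ✗ (no rhs in [1,3])
  i=2: ✓ (rhs at j=4; lhs holds on [2,3])
  i=3: ✓ (rhs at j=4; lhs holds on [3,3])
Positions where it holds: {2, 3} → 2.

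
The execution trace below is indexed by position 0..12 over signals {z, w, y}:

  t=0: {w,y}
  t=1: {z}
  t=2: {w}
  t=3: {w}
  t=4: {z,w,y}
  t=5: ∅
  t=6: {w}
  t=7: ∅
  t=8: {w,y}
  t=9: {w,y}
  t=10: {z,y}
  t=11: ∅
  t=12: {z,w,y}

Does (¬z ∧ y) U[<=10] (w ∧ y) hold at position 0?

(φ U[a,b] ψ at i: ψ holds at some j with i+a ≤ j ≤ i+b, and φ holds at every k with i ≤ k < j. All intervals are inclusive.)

Need some j in [0,10] with (w ∧ y), and (¬z ∧ y) at every k in [0,j-1].
  j=0: (w ∧ y) holds; no prefix to check → satisfied.

Yes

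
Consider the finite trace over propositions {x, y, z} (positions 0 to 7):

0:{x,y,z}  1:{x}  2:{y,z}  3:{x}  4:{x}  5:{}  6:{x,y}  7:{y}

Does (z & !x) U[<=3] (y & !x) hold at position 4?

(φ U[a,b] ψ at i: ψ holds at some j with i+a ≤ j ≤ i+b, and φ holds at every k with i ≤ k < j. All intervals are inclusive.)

Does not hold

Need some j in [4,7] with (y & !x), and (z & !x) at every k in [4,j-1].
  j=4: (y & !x) false.
  j=5: (y & !x) false.
  j=6: (y & !x) false.
  j=7: (y & !x) holds, but (z & !x) fails at k=4 → not this j.
No j in the window works → until fails.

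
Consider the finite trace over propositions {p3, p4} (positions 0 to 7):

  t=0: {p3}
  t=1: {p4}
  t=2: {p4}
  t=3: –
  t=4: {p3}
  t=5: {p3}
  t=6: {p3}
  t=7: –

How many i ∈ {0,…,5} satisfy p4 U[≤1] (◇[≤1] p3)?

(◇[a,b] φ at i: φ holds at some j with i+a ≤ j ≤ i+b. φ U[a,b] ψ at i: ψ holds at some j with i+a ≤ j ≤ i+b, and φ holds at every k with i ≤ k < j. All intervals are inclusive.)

5

Evaluate at each i in [0,5]:
  i=0: ✓ (rhs at j=0)
  i=1: ✗ (no rhs in [1,2])
  i=2: ✓ (rhs at j=3; lhs holds on [2,2])
  i=3: ✓ (rhs at j=3)
  i=4: ✓ (rhs at j=4)
  i=5: ✓ (rhs at j=5)
Positions where it holds: {0, 2, 3, 4, 5} → 5.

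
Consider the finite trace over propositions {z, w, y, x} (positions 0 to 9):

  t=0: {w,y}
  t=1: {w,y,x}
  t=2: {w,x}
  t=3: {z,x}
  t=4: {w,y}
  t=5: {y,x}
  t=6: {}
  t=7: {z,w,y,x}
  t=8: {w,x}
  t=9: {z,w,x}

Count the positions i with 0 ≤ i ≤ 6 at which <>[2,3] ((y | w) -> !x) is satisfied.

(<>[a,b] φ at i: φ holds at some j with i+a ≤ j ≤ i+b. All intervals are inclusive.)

Evaluate at each i in [0,6]:
  i=0: ✓ (witness j=3)
  i=1: ✓ (witness j=3)
  i=2: ✓ (witness j=4)
  i=3: ✓ (witness j=6)
  i=4: ✓ (witness j=6)
  i=5: ✗ (none in [7,8])
  i=6: ✗ (none in [8,9])
Positions where it holds: {0, 1, 2, 3, 4} → 5.

5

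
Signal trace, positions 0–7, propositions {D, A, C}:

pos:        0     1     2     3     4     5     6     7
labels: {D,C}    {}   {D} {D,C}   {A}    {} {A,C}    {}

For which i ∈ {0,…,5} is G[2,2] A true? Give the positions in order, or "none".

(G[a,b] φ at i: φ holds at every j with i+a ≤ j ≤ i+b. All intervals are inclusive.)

2, 4

Evaluate at each i in [0,5]:
  i=0: ✗ (fails at j=2)
  i=1: ✗ (fails at j=3)
  i=2: ✓ (all of [4,4])
  i=3: ✗ (fails at j=5)
  i=4: ✓ (all of [6,6])
  i=5: ✗ (fails at j=7)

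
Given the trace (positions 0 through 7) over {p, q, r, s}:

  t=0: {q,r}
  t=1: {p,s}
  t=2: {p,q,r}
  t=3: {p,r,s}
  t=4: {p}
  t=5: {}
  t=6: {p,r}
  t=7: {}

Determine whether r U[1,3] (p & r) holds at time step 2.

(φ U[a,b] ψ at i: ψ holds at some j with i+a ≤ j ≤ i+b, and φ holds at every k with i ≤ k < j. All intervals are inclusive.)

Need some j in [3,5] with (p & r), and r at every k in [2,j-1].
  j=3: (p & r) holds; r holds at every k in [2,2] → satisfied.

Yes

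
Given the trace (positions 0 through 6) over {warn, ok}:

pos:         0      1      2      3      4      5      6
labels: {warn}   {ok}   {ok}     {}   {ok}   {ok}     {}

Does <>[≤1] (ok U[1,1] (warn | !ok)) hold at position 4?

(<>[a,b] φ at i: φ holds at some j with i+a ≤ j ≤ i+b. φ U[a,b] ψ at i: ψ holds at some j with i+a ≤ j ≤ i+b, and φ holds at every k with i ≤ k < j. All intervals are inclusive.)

Holds

Check (ok U[1,1] (warn | !ok)) at each j in [4,5]:
  j=4: fails
  j=5: holds
Found at j=5 → formula holds.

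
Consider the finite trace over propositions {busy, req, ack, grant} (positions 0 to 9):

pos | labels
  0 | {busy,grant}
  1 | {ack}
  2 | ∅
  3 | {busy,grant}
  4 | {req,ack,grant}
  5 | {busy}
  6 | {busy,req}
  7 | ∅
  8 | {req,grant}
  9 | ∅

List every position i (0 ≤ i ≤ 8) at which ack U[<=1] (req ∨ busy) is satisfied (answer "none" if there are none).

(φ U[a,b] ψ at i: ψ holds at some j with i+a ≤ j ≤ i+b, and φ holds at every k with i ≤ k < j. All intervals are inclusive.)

Evaluate at each i in [0,8]:
  i=0: ✓ (rhs at j=0)
  i=1: ✗ (no rhs in [1,2])
  i=2: ✗ (lhs fails at k=2 before rhs at j=3)
  i=3: ✓ (rhs at j=3)
  i=4: ✓ (rhs at j=4)
  i=5: ✓ (rhs at j=5)
  i=6: ✓ (rhs at j=6)
  i=7: ✗ (lhs fails at k=7 before rhs at j=8)
  i=8: ✓ (rhs at j=8)

0, 3, 4, 5, 6, 8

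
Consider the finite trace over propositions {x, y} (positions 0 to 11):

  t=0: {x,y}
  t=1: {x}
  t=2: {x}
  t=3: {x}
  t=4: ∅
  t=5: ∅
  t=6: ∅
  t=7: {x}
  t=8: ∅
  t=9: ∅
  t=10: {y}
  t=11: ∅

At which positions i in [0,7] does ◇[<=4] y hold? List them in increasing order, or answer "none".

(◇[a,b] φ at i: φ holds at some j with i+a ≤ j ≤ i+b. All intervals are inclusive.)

0, 6, 7

Evaluate at each i in [0,7]:
  i=0: ✓ (witness j=0)
  i=1: ✗ (none in [1,5])
  i=2: ✗ (none in [2,6])
  i=3: ✗ (none in [3,7])
  i=4: ✗ (none in [4,8])
  i=5: ✗ (none in [5,9])
  i=6: ✓ (witness j=10)
  i=7: ✓ (witness j=10)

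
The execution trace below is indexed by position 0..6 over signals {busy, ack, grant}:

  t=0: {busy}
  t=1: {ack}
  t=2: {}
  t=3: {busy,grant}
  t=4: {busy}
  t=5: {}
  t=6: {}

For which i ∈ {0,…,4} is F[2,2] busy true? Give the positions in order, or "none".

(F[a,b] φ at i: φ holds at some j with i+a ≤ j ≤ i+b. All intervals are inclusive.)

1, 2

Evaluate at each i in [0,4]:
  i=0: ✗ (none in [2,2])
  i=1: ✓ (witness j=3)
  i=2: ✓ (witness j=4)
  i=3: ✗ (none in [5,5])
  i=4: ✗ (none in [6,6])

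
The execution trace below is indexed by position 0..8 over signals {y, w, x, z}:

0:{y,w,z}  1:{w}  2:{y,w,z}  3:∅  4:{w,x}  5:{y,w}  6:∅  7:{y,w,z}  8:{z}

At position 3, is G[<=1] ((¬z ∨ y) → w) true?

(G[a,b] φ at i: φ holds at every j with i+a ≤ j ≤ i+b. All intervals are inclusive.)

Check ((¬z ∨ y) → w) at every j in [3,4]:
  j=3: antecedent true; consequent false → ✗
  j=4: antecedent true; consequent true → ✓
Fails at j=3 → formula fails.

False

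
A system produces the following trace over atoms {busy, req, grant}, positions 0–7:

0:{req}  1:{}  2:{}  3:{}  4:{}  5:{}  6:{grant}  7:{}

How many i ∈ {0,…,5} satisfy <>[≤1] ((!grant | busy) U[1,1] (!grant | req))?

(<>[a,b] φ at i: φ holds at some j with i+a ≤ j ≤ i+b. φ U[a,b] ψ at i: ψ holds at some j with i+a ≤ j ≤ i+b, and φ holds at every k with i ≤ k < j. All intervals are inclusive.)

Evaluate at each i in [0,5]:
  i=0: ✓ (witness j=0)
  i=1: ✓ (witness j=1)
  i=2: ✓ (witness j=2)
  i=3: ✓ (witness j=3)
  i=4: ✓ (witness j=4)
  i=5: ✗ (none in [5,6])
Positions where it holds: {0, 1, 2, 3, 4} → 5.

5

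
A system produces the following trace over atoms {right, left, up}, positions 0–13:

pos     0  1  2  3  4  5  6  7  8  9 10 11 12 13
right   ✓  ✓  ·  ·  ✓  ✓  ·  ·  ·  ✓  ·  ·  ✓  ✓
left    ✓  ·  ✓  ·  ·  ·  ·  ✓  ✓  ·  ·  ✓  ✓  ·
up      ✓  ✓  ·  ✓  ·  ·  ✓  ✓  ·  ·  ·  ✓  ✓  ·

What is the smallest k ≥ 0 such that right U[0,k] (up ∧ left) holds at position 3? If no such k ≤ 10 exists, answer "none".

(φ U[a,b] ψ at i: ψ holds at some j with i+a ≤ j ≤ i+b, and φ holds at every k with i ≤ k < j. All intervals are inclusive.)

none

Need earliest j ≥ 3 with (up ∧ left), and right at every k in [3,j-1].
  j=3: rhs fails.
  j=4: rhs fails.
  j=5: rhs fails.
  j=6: rhs fails.
  j=7: rhs holds but lhs fails at k=3.
  j=8: rhs fails.
  j=9: rhs fails.
  j=10: rhs fails.
  j=11: rhs holds but lhs fails at k=3.
  j=12: rhs holds but lhs fails at k=3.
  j=13: rhs fails.
No witness within the range → none.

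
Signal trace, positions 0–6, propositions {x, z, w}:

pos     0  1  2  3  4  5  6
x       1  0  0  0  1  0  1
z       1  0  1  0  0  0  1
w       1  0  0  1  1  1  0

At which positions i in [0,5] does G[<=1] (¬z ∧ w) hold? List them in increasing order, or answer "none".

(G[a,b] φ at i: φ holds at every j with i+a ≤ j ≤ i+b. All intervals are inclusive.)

Evaluate at each i in [0,5]:
  i=0: ✗ (fails at j=0)
  i=1: ✗ (fails at j=1)
  i=2: ✗ (fails at j=2)
  i=3: ✓ (all of [3,4])
  i=4: ✓ (all of [4,5])
  i=5: ✗ (fails at j=6)

3, 4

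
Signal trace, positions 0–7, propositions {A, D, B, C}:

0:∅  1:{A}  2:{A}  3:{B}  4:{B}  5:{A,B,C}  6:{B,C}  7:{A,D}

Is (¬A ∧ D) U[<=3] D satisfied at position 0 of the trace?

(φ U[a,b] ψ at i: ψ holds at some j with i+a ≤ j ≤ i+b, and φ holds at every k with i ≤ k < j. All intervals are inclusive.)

False

Need some j in [0,3] with D, and (¬A ∧ D) at every k in [0,j-1].
  j=0: D false.
  j=1: D false.
  j=2: D false.
  j=3: D false.
No j in the window works → until fails.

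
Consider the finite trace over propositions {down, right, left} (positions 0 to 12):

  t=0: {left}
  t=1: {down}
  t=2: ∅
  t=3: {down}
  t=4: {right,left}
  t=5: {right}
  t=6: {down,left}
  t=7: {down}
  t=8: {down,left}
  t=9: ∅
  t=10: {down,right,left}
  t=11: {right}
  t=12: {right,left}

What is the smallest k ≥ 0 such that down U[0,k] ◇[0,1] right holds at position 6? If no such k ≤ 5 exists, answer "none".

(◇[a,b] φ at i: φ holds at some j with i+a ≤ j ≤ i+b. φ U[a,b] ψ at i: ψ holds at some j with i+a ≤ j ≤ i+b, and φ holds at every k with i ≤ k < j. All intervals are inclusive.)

Need earliest j ≥ 6 with ◇[0,1] right, and down at every k in [6,j-1].
  j=6: rhs fails.
  j=7: rhs fails.
  j=8: rhs fails.
  j=9: rhs holds; lhs holds on [6,8]. k = 3.

3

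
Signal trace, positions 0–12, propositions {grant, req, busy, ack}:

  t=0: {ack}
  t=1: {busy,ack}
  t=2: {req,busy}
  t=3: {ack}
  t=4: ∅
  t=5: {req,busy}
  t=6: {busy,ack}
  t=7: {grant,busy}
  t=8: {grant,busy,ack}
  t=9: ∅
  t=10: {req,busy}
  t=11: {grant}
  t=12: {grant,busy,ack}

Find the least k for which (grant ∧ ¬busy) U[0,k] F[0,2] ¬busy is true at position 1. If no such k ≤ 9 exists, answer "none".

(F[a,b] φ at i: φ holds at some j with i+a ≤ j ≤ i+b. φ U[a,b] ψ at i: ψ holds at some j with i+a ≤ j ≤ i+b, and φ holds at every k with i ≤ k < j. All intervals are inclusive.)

Need earliest j ≥ 1 with F[0,2] ¬busy, and (grant ∧ ¬busy) at every k in [1,j-1].
  j=1: rhs holds (empty prefix). k = 0.

0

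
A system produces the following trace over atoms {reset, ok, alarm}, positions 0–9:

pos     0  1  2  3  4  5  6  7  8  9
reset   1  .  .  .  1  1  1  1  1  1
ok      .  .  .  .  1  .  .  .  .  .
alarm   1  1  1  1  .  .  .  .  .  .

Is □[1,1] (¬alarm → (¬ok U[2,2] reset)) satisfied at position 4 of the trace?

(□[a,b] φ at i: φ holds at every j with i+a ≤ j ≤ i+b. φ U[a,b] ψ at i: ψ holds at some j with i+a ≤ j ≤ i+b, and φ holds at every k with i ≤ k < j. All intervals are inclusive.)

Check (¬alarm → (¬ok U[2,2] reset)) at every j in [5,5]:
  j=5: antecedent true; consequent holds → ✓
All positions satisfy it → formula holds.

Yes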